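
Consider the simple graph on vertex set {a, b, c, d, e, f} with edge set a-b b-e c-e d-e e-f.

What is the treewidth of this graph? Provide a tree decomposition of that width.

Treewidth 1.
Bags: B1 = {d, e}  B2 = {b, e}  B3 = {e, f}  B4 = {c, e}  B5 = {a, b}
Tree: B1–B2, B2–B3, B1–B4, B2–B5

The largest bag has 2 vertices, giving width 1; this decomposition certifies tw(G) ≤ 1. Any graph with an edge has treewidth ≥ 1, and G has the edge e–d. The upper and lower bounds meet at 1, so that is the treewidth.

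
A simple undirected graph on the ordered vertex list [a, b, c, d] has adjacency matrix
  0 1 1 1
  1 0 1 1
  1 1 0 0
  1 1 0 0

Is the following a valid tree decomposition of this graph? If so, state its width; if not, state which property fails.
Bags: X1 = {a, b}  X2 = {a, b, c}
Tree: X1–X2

No — vertex d appears in no bag.

A tree decomposition must satisfy three properties: every vertex lies in some bag; for every edge, both endpoints lie together in some bag; and for every vertex, the bags containing it form a connected subtree. Here vertex d appears in no bag, so the decomposition is invalid.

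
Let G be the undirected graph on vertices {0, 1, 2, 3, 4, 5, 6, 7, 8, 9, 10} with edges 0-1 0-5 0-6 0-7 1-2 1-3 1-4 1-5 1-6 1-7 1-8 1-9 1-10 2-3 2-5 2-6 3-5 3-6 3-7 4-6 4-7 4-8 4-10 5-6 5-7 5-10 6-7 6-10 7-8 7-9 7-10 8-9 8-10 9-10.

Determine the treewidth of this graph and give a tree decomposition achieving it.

Every bag has size at most 5, so the width is 5 − 1 = 4 and tw(G) ≤ 4. On the other hand G contains the 5-clique {1, 2, 3, 5, 6}. A clique must lie in a single bag of any decomposition, so no decomposition can have width below 4. Combining the bounds, tw(G) = 4.

Treewidth 4.
One such decomposition:
Bags: B1 = {1, 4, 6, 7, 10}  B2 = {1, 5, 6, 7, 10}  B3 = {1, 3, 5, 6, 7}  B4 = {1, 4, 7, 8, 10}  B5 = {0, 1, 5, 6, 7}  B6 = {1, 2, 3, 5, 6}  B7 = {1, 7, 8, 9, 10}
Tree: B1–B2, B2–B3, B1–B4, B3–B5, B3–B6, B4–B7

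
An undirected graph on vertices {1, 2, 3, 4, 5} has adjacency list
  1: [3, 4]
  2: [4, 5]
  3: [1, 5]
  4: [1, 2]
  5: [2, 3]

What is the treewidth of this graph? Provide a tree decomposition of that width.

Treewidth 2.
One optimal decomposition is:
Bags: B1 = {1, 3, 5}  B2 = {1, 4, 5}  B3 = {2, 4, 5}
Tree: B1–B2, B2–B3

Each bag holds 3 vertices, so the decomposition has width 2, which upper-bounds the treewidth. For the lower bound, G contains the cycle 5–3–1–4–2–5, so G is not a forest; only forests have treewidth ≤ 1, hence tw(G) ≥ 2. Therefore the treewidth is 2.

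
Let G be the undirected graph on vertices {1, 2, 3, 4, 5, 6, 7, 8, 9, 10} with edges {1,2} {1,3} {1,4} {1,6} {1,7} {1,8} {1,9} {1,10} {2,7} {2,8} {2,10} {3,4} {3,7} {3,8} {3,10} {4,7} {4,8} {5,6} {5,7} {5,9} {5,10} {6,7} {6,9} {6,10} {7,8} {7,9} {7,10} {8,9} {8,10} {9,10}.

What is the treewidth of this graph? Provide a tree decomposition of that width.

Every bag has size at most 5, so the width is 5 − 1 = 4 and tw(G) ≤ 4. Conversely, {1, 7, 8, 9, 10} is a clique of size 5, and the vertices of any clique must share a bag in every tree decomposition; so some bag has ≥ 5 vertices and tw(G) ≥ 4. Therefore the treewidth is 4.

Treewidth 4.
One optimal decomposition is:
Bags: B1 = {1, 6, 7, 9, 10}  B2 = {1, 7, 8, 9, 10}  B3 = {1, 2, 7, 8, 10}  B4 = {1, 3, 7, 8, 10}  B5 = {1, 3, 4, 7, 8}  B6 = {5, 6, 7, 9, 10}
Tree: B1–B2, B2–B3, B2–B4, B4–B5, B1–B6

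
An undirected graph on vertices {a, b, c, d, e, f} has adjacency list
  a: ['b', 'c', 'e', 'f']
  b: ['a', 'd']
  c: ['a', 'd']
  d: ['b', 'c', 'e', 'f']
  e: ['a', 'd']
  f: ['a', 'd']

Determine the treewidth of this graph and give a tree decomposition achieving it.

Each bag holds 3 vertices, so the decomposition has width 2, which upper-bounds the treewidth. Since e–d–c–a–e is a cycle in G, G is not acyclic. Forests are exactly the graphs of treewidth ≤ 1, so tw(G) ≥ 2. Therefore the treewidth is 2.

Treewidth 2.
One optimal decomposition is:
Bags: B1 = {a, d, e}  B2 = {a, c, d}  B3 = {a, b, d}  B4 = {a, d, f}
Tree: B1–B2, B2–B3, B3–B4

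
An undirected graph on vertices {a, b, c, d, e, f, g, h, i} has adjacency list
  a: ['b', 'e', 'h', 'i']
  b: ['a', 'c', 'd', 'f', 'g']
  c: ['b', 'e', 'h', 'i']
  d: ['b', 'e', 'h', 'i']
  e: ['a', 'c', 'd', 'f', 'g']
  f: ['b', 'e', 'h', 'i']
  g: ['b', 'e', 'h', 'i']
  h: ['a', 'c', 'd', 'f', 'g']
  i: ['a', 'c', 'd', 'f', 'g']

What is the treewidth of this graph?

4

A width-4 tree decomposition is:
Bags: B1 = {b, e, g, h, i}  B2 = {b, e, f, h, i}  B3 = {b, c, e, h, i}  B4 = {a, b, e, h, i}  B5 = {b, d, e, h, i}
Tree: B1–B2, B2–B3, B3–B4, B4–B5
The largest bag has 5 vertices, giving width 4; this decomposition certifies tw(G) ≤ 4. For the lower bound: the 5 vertex sets {b,g}, {e,f}, {c,h}, {i}, {a} are disjoint, each induces a connected subgraph, and every pair is joined by at least one edge of G. Contracting each set to a single vertex therefore yields K_{5} as a minor, and since treewidth is minor-monotone, tw(G) ≥ tw(K_{5}) = 4. Combining the bounds, tw(G) = 4.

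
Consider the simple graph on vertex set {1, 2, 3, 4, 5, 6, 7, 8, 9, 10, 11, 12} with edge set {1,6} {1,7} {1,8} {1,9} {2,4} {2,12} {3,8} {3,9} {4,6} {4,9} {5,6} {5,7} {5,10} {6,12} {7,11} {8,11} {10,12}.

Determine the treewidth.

3

A width-3 tree decomposition is:
Bags: B1 = {2, 4, 10, 12}  B2 = {4, 6, 10, 12}  B3 = {4, 5, 6, 10}  B4 = {4, 5, 6, 9}  B5 = {1, 5, 6, 9}  B6 = {1, 5, 7, 9}  B7 = {1, 3, 7, 9}  B8 = {1, 3, 7, 8}  B9 = {3, 7, 8, 11}
Tree: B1–B2, B2–B3, B3–B4, B4–B5, B5–B6, B6–B7, B7–B8, B8–B9
Each bag holds 4 vertices, so the decomposition has width 3, which upper-bounds the treewidth. For the lower bound: the 4 vertex sets {2,10,12}, {4}, {6}, {1,5,7,9} are disjoint, each induces a connected subgraph, and every pair is joined by at least one edge of G. Contracting each set to a single vertex therefore yields K_{4} as a minor, and since treewidth is minor-monotone, tw(G) ≥ tw(K_{4}) = 3. Therefore the treewidth is 3.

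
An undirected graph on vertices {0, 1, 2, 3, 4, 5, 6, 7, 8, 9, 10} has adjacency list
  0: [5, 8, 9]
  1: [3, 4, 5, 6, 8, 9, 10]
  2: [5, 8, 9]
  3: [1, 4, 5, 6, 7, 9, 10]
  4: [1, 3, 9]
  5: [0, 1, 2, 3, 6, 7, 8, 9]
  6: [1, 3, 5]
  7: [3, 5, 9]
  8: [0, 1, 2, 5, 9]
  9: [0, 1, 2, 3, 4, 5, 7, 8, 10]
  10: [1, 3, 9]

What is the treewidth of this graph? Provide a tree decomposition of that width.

Treewidth 3.
Bags: B1 = {1, 5, 8, 9}  B2 = {1, 3, 5, 9}  B3 = {0, 5, 8, 9}  B4 = {3, 5, 7, 9}  B5 = {1, 3, 5, 6}  B6 = {1, 3, 4, 9}  B7 = {2, 5, 8, 9}  B8 = {1, 3, 9, 10}
Tree: B1–B2, B1–B3, B2–B4, B2–B5, B2–B6, B1–B7, B6–B8

Each bag holds 4 vertices, so the decomposition has width 3, which upper-bounds the treewidth. Conversely, {1, 3, 9, 10} is a clique of size 4, and the vertices of any clique must share a bag in every tree decomposition; so some bag has ≥ 4 vertices and tw(G) ≥ 3. The upper and lower bounds meet at 3, so that is the treewidth.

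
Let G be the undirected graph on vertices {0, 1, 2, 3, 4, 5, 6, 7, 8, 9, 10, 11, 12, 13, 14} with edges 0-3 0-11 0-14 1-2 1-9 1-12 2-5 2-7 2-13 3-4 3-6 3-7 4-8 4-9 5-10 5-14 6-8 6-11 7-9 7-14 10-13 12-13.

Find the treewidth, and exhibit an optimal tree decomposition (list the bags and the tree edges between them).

Treewidth 3.
One optimal decomposition is:
Bags: B1 = {1, 10, 12, 13}  B2 = {1, 2, 10, 13}  B3 = {1, 2, 5, 10}  B4 = {1, 2, 5, 9}  B5 = {2, 5, 7, 9}  B6 = {5, 7, 9, 14}  B7 = {4, 7, 9, 14}  B8 = {3, 4, 7, 14}  B9 = {0, 3, 4, 14}  B10 = {0, 3, 4, 8}  B11 = {0, 3, 6, 8}  B12 = {0, 6, 8, 11}
Tree: B1–B2, B2–B3, B3–B4, B4–B5, B5–B6, B6–B7, B7–B8, B8–B9, B9–B10, B10–B11, B11–B12

The largest bag has 4 vertices, giving width 3; this decomposition certifies tw(G) ≤ 3. For the lower bound: the 4 vertex sets {10,12,13}, {1}, {2}, {5,7,9,14} are disjoint, each induces a connected subgraph, and every pair is joined by at least one edge of G. Contracting each set to a single vertex therefore yields K_{4} as a minor, and since treewidth is minor-monotone, tw(G) ≥ tw(K_{4}) = 3. Hence tw(G) = 3 exactly.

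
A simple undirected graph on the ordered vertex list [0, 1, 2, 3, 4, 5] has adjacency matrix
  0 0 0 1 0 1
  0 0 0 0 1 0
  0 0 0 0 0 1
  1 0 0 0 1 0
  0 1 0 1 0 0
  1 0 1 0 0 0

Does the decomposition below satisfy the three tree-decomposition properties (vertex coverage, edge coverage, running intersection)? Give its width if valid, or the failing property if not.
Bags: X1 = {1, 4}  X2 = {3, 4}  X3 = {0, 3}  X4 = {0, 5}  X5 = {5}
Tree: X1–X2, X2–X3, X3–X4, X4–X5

A tree decomposition must satisfy three properties: every vertex lies in some bag; for every edge, both endpoints lie together in some bag; and for every vertex, the bags containing it form a connected subtree. Here vertex 2 appears in no bag, so the decomposition is invalid.

No — vertex 2 appears in no bag.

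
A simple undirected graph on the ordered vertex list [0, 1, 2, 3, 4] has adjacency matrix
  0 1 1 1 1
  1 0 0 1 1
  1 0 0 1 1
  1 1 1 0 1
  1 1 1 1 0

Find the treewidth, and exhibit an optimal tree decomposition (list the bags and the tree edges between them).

The largest bag has 4 vertices, giving width 3; this decomposition certifies tw(G) ≤ 3. Conversely, {0, 1, 3, 4} is a clique of size 4, and the vertices of any clique must share a bag in every tree decomposition; so some bag has ≥ 4 vertices and tw(G) ≥ 3. The upper and lower bounds meet at 3, so that is the treewidth.

Treewidth 3.
One such decomposition:
Bags: B1 = {0, 1, 3, 4}  B2 = {0, 2, 3, 4}
Tree: B1–B2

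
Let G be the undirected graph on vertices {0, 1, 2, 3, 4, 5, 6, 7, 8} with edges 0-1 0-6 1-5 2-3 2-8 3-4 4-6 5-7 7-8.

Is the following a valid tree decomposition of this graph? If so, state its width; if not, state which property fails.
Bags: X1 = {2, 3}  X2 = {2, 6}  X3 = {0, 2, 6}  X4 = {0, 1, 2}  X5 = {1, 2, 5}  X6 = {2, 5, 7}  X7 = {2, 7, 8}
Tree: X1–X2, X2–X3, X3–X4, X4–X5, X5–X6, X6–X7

A tree decomposition must satisfy three properties: every vertex lies in some bag; for every edge, both endpoints lie together in some bag; and for every vertex, the bags containing it form a connected subtree. Here vertex 4 appears in no bag, so the decomposition is invalid.

No — vertex 4 appears in no bag.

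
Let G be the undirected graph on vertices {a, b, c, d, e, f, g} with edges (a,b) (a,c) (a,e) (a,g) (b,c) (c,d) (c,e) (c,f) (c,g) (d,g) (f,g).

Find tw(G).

A width-2 tree decomposition is:
Bags: B1 = {a, c, g}  B2 = {a, b, c}  B3 = {c, d, g}  B4 = {c, f, g}  B5 = {a, c, e}
Tree: B1–B2, B1–B3, B3–B4, B2–B5
Each bag holds 3 vertices, so the decomposition has width 2, which upper-bounds the treewidth. Conversely, {c, d, g} is a clique of size 3, and the vertices of any clique must share a bag in every tree decomposition; so some bag has ≥ 3 vertices and tw(G) ≥ 2. Combining the bounds, tw(G) = 2.

2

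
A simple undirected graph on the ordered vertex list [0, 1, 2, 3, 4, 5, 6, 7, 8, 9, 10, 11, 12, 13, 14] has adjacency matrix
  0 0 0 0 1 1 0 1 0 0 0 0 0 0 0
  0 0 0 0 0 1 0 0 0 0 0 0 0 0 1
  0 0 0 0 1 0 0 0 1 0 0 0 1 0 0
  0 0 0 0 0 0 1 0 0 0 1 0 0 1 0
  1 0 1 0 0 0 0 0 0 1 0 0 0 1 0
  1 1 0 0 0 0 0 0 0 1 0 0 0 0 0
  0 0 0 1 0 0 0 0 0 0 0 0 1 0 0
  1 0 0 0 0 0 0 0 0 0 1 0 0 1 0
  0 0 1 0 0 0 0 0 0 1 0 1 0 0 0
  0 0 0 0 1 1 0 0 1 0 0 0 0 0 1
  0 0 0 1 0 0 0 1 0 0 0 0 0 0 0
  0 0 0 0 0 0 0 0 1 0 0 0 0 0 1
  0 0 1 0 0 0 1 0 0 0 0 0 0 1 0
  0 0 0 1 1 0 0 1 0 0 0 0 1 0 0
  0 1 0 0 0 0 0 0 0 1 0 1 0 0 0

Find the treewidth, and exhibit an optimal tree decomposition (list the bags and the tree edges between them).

Each bag holds 4 vertices, so the decomposition has width 3, which upper-bounds the treewidth. For the lower bound: the 4 vertex sets {3,6,10}, {12}, {13}, {0,2,4,7} are disjoint, each induces a connected subgraph, and every pair is joined by at least one edge of G. Contracting each set to a single vertex therefore yields K_{4} as a minor, and since treewidth is minor-monotone, tw(G) ≥ tw(K_{4}) = 3. Combining the bounds, tw(G) = 3.

Treewidth 3.
One optimal decomposition is:
Bags: B1 = {3, 6, 10, 12}  B2 = {3, 10, 12, 13}  B3 = {7, 10, 12, 13}  B4 = {2, 7, 12, 13}  B5 = {2, 4, 7, 13}  B6 = {0, 2, 4, 7}  B7 = {0, 2, 4, 8}  B8 = {0, 4, 8, 9}  B9 = {0, 5, 8, 9}  B10 = {5, 8, 9, 11}  B11 = {5, 9, 11, 14}  B12 = {1, 5, 11, 14}
Tree: B1–B2, B2–B3, B3–B4, B4–B5, B5–B6, B6–B7, B7–B8, B8–B9, B9–B10, B10–B11, B11–B12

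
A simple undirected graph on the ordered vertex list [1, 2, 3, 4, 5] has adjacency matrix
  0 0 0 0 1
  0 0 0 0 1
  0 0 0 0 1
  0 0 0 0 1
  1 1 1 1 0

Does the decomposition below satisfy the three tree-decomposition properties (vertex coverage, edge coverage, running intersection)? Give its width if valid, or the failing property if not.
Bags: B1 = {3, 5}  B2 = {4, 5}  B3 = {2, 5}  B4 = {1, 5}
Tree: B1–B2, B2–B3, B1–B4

Every vertex of G appears in some bag (union = {1, 2, 3, 4, 5}); every edge is covered by a bag; and for each vertex v the set of bags containing v is connected in the bag tree. The decomposition is therefore valid. The largest bag has 2 vertices, so the width is 1.

Yes; width 1.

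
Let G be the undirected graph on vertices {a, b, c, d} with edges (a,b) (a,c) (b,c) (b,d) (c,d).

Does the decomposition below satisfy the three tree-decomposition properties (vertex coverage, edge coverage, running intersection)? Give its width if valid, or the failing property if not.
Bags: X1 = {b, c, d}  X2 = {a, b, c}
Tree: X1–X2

Every vertex of G appears in some bag (union = {a, b, c, d}); every edge is covered by a bag; and for each vertex v the set of bags containing v is connected in the bag tree. The decomposition is therefore valid. The largest bag has 3 vertices, so the width is 2.

Yes; width 2.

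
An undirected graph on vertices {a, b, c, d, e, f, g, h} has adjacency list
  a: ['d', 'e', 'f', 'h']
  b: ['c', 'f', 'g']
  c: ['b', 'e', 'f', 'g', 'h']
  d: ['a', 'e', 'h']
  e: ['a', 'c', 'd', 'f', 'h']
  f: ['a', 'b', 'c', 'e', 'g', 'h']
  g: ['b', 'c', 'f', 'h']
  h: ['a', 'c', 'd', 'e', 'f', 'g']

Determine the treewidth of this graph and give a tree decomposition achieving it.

Treewidth 3.
One optimal decomposition is:
Bags: B1 = {a, e, f, h}  B2 = {c, e, f, h}  B3 = {c, f, g, h}  B4 = {a, d, e, h}  B5 = {b, c, f, g}
Tree: B1–B2, B2–B3, B1–B4, B3–B5

Each bag holds 4 vertices, so the decomposition has width 3, which upper-bounds the treewidth. For the lower bound, the 4 vertices {a, d, e, h} are pairwise adjacent, and any tree decomposition puts a clique entirely inside one bag — forcing width ≥ 3. Therefore the treewidth is 3.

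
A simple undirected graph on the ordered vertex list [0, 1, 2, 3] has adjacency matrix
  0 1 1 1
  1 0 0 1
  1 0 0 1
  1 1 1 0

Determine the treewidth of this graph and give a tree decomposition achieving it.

Each bag holds 3 vertices, so the decomposition has width 2, which upper-bounds the treewidth. For the lower bound, the 3 vertices {0, 1, 3} are pairwise adjacent, and any tree decomposition puts a clique entirely inside one bag — forcing width ≥ 2. Combining the bounds, tw(G) = 2.

Treewidth 2.
One such decomposition:
Bags: B1 = {0, 1, 3}  B2 = {0, 2, 3}
Tree: B1–B2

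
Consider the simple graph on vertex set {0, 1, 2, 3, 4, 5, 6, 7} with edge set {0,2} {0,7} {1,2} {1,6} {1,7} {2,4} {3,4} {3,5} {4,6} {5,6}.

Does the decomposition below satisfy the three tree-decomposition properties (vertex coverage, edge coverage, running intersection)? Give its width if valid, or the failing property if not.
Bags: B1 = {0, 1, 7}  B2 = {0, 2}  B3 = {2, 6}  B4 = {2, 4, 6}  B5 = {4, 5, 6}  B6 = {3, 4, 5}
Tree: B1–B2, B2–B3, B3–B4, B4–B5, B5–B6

No — edge (1,2) lies in no bag.

A tree decomposition must satisfy three properties: every vertex lies in some bag; for every edge, both endpoints lie together in some bag; and for every vertex, the bags containing it form a connected subtree. Here edge (1,2) lies in no bag, so the decomposition is invalid.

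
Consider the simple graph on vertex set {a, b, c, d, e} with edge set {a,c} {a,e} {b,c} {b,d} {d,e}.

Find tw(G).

A width-2 tree decomposition is:
Bags: B1 = {a, b, c}  B2 = {a, b, d}  B3 = {a, d, e}
Tree: B1–B2, B2–B3
Every bag has size at most 3, so the width is 3 − 1 = 2 and tw(G) ≤ 2. The edges a–c–b–d–e–a form a cycle, so G is not a tree and its treewidth is at least 2. Hence tw(G) = 2 exactly.

2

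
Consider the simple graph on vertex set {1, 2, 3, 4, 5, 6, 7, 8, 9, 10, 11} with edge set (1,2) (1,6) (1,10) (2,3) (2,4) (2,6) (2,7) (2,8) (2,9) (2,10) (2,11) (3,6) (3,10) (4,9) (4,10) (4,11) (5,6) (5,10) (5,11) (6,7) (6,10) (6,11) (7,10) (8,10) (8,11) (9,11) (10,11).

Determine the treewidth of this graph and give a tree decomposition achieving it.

Treewidth 3.
One optimal decomposition is:
Bags: B1 = {2, 8, 10, 11}  B2 = {2, 6, 10, 11}  B3 = {2, 6, 7, 10}  B4 = {2, 3, 6, 10}  B5 = {1, 2, 6, 10}  B6 = {5, 6, 10, 11}  B7 = {2, 4, 10, 11}  B8 = {2, 4, 9, 11}
Tree: B1–B2, B2–B3, B3–B4, B3–B5, B2–B6, B1–B7, B7–B8

Each bag holds 4 vertices, so the decomposition has width 3, which upper-bounds the treewidth. For the lower bound, the 4 vertices {2, 4, 9, 11} are pairwise adjacent, and any tree decomposition puts a clique entirely inside one bag — forcing width ≥ 3. Combining the bounds, tw(G) = 3.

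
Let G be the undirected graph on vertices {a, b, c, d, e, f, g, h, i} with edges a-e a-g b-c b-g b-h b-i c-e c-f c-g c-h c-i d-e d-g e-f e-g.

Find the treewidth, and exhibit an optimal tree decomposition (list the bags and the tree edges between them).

The largest bag has 3 vertices, giving width 2; this decomposition certifies tw(G) ≤ 2. On the other hand G contains the 3-clique {d, e, g}. A clique must lie in a single bag of any decomposition, so no decomposition can have width below 2. Therefore the treewidth is 2.

Treewidth 2.
Bags: B1 = {c, e, g}  B2 = {c, e, f}  B3 = {b, c, g}  B4 = {d, e, g}  B5 = {b, c, i}  B6 = {b, c, h}  B7 = {a, e, g}
Tree: B1–B2, B1–B3, B1–B4, B3–B5, B3–B6, B1–B7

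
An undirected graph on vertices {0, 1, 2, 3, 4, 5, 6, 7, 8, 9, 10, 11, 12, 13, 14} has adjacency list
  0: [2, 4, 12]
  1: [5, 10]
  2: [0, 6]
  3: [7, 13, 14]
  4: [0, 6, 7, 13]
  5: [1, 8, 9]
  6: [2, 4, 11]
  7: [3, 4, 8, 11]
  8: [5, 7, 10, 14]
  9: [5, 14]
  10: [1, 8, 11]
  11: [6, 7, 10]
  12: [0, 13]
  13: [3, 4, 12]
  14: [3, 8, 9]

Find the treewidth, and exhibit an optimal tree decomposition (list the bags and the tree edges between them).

Every bag has size at most 4, so the width is 4 − 1 = 3 and tw(G) ≤ 3. For the lower bound: the 4 vertex sets {0,2,12}, {6}, {4}, {3,7,11,13} are disjoint, each induces a connected subgraph, and every pair is joined by at least one edge of G. Contracting each set to a single vertex therefore yields K_{4} as a minor, and since treewidth is minor-monotone, tw(G) ≥ tw(K_{4}) = 3. Therefore the treewidth is 3.

Treewidth 3.
Bags: B1 = {0, 2, 6, 12}  B2 = {0, 4, 6, 12}  B3 = {4, 6, 12, 13}  B4 = {4, 6, 11, 13}  B5 = {4, 7, 11, 13}  B6 = {3, 7, 11, 13}  B7 = {3, 7, 10, 11}  B8 = {3, 7, 8, 10}  B9 = {3, 8, 10, 14}  B10 = {1, 8, 10, 14}  B11 = {1, 5, 8, 14}  B12 = {1, 5, 9, 14}
Tree: B1–B2, B2–B3, B3–B4, B4–B5, B5–B6, B6–B7, B7–B8, B8–B9, B9–B10, B10–B11, B11–B12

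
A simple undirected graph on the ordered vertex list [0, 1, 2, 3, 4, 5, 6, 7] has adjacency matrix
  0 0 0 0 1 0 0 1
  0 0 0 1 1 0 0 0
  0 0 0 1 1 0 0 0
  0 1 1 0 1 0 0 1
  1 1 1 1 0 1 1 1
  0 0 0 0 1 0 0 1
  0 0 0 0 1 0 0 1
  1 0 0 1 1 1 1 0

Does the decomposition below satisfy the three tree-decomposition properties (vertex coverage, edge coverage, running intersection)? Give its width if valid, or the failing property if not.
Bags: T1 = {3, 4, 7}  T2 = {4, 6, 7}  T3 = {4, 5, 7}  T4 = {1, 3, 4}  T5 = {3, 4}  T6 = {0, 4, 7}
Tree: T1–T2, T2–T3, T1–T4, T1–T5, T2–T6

No — vertex 2 appears in no bag.

A tree decomposition must satisfy three properties: every vertex lies in some bag; for every edge, both endpoints lie together in some bag; and for every vertex, the bags containing it form a connected subtree. Here vertex 2 appears in no bag, so the decomposition is invalid.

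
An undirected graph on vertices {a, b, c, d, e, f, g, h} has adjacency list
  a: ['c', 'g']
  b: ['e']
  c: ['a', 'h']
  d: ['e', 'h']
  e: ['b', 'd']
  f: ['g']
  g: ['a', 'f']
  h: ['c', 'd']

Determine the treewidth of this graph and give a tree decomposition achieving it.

Treewidth 1.
One optimal decomposition is:
Bags: B1 = {b, e}  B2 = {d, e}  B3 = {d, h}  B4 = {c, h}  B5 = {a, c}  B6 = {a, g}  B7 = {f, g}
Tree: B1–B2, B2–B3, B3–B4, B4–B5, B5–B6, B6–B7

Every bag has size at most 2, so the width is 2 − 1 = 1 and tw(G) ≤ 1. G has an edge, so its treewidth is at least 1. The upper and lower bounds meet at 1, so that is the treewidth.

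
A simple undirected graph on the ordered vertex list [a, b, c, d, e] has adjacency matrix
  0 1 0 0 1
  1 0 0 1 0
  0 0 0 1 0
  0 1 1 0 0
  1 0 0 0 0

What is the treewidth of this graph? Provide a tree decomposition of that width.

Treewidth 1.
Bags: B1 = {c, d}  B2 = {b, d}  B3 = {a, b}  B4 = {a, e}
Tree: B1–B2, B2–B3, B3–B4

The largest bag has 2 vertices, giving width 1; this decomposition certifies tw(G) ≤ 1. G has an edge, so its treewidth is at least 1. Therefore the treewidth is 1.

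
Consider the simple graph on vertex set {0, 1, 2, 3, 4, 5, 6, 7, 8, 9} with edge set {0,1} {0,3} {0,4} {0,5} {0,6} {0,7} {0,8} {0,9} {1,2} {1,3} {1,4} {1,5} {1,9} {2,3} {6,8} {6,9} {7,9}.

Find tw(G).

2

A width-2 tree decomposition is:
Bags: B1 = {0, 1, 5}  B2 = {0, 1, 9}  B3 = {0, 1, 3}  B4 = {0, 1, 4}  B5 = {0, 7, 9}  B6 = {1, 2, 3}  B7 = {0, 6, 9}  B8 = {0, 6, 8}
Tree: B1–B2, B2–B3, B3–B4, B2–B5, B3–B6, B5–B7, B7–B8
The largest bag has 3 vertices, giving width 2; this decomposition certifies tw(G) ≤ 2. On the other hand G contains the 3-clique {0, 6, 8}. A clique must lie in a single bag of any decomposition, so no decomposition can have width below 2. Therefore the treewidth is 2.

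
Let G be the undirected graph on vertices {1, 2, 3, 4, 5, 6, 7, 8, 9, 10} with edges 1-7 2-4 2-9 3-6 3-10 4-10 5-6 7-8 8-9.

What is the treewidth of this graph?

1

A width-1 tree decomposition is:
Bags: B1 = {1, 7}  B2 = {7, 8}  B3 = {8, 9}  B4 = {2, 9}  B5 = {2, 4}  B6 = {4, 10}  B7 = {3, 10}  B8 = {3, 6}  B9 = {5, 6}
Tree: B1–B2, B2–B3, B3–B4, B4–B5, B5–B6, B6–B7, B7–B8, B8–B9
Every bag has size at most 2, so the width is 2 − 1 = 1 and tw(G) ≤ 1. Since G has at least one edge (e.g. 1–7), it is not an edgeless graph, so tw(G) ≥ 1. Hence tw(G) = 1 exactly.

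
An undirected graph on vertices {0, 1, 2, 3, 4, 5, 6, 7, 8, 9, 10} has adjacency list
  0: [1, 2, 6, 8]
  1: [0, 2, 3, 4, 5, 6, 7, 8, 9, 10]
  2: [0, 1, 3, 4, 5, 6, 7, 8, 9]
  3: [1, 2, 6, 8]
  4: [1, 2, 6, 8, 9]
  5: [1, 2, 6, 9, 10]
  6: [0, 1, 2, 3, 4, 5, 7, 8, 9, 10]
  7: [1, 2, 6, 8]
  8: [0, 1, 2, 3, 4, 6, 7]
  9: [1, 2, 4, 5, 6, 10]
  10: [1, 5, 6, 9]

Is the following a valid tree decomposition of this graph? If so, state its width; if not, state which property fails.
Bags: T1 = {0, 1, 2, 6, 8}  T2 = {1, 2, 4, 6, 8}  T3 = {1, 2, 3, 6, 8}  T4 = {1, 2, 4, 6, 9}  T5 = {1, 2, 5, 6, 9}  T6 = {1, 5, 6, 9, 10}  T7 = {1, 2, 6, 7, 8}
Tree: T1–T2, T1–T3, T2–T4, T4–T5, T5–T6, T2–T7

Checking the three conditions: (i) the bags cover all of {0, 1, 2, 3, 4, 5, 6, 7, 8, 9, 10}; (ii) for each edge, some bag contains both endpoints; (iii) the bags containing any fixed vertex form a subtree. All hold, so the decomposition is valid with width 5 − 1 = 4.

Yes; width 4.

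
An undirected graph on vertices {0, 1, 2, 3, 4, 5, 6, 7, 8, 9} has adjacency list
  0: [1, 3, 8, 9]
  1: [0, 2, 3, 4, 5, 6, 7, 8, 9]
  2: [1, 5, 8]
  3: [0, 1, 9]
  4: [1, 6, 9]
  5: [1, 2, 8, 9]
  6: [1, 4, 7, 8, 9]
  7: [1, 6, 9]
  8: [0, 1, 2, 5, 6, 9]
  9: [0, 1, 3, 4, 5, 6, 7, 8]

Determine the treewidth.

3

A width-3 tree decomposition is:
Bags: B1 = {1, 6, 8, 9}  B2 = {1, 5, 8, 9}  B3 = {1, 2, 5, 8}  B4 = {0, 1, 8, 9}  B5 = {0, 1, 3, 9}  B6 = {1, 4, 6, 9}  B7 = {1, 6, 7, 9}
Tree: B1–B2, B2–B3, B1–B4, B4–B5, B1–B6, B1–B7
Each bag holds 4 vertices, so the decomposition has width 3, which upper-bounds the treewidth. On the other hand G contains the 4-clique {0, 1, 8, 9}. A clique must lie in a single bag of any decomposition, so no decomposition can have width below 3. The upper and lower bounds meet at 3, so that is the treewidth.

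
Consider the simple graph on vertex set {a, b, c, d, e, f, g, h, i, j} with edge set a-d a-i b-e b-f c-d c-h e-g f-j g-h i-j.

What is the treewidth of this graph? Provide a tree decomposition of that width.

Every bag has size at most 3, so the width is 3 − 1 = 2 and tw(G) ≤ 2. The edges e–g–h–c–d–a–i–j–f–b–e form a cycle, so G is not a tree and its treewidth is at least 2. Combining the bounds, tw(G) = 2.

Treewidth 2.
Bags: B1 = {e, g, h}  B2 = {c, e, h}  B3 = {c, d, e}  B4 = {a, d, e}  B5 = {a, e, i}  B6 = {e, i, j}  B7 = {e, f, j}  B8 = {b, e, f}
Tree: B1–B2, B2–B3, B3–B4, B4–B5, B5–B6, B6–B7, B7–B8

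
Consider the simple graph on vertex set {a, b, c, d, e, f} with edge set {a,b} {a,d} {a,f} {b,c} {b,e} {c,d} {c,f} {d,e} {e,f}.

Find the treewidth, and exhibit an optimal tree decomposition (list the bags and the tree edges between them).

The largest bag has 4 vertices, giving width 3; this decomposition certifies tw(G) ≤ 3. For the lower bound: the 4 vertex sets {c,f}, {a,d}, {b}, {e} are disjoint, each induces a connected subgraph, and every pair is joined by at least one edge of G. Contracting each set to a single vertex therefore yields K_{4} as a minor, and since treewidth is minor-monotone, tw(G) ≥ tw(K_{4}) = 3. The upper and lower bounds meet at 3, so that is the treewidth.

Treewidth 3.
One such decomposition:
Bags: B1 = {b, c, d, f}  B2 = {a, b, d, f}  B3 = {b, d, e, f}
Tree: B1–B2, B2–B3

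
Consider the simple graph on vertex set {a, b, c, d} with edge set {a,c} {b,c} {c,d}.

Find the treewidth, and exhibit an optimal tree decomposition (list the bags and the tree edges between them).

Each bag holds 2 vertices, so the decomposition has width 1, which upper-bounds the treewidth. Since G has at least one edge (e.g. c–d), it is not an edgeless graph, so tw(G) ≥ 1. Therefore the treewidth is 1.

Treewidth 1.
Bags: B1 = {c, d}  B2 = {b, c}  B3 = {a, c}
Tree: B1–B2, B2–B3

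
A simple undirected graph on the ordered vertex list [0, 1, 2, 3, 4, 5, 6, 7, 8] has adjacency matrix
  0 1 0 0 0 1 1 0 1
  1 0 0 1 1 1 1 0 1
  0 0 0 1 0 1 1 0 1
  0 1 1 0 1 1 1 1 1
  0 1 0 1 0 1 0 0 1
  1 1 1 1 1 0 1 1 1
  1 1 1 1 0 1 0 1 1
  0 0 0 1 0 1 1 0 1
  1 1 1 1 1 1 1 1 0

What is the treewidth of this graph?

A width-4 tree decomposition is:
Bags: B1 = {0, 1, 5, 6, 8}  B2 = {1, 3, 5, 6, 8}  B3 = {2, 3, 5, 6, 8}  B4 = {3, 5, 6, 7, 8}  B5 = {1, 3, 4, 5, 8}
Tree: B1–B2, B2–B3, B3–B4, B2–B5
Each bag holds 5 vertices, so the decomposition has width 4, which upper-bounds the treewidth. On the other hand G contains the 5-clique {0, 1, 5, 6, 8}. A clique must lie in a single bag of any decomposition, so no decomposition can have width below 4. Therefore the treewidth is 4.

4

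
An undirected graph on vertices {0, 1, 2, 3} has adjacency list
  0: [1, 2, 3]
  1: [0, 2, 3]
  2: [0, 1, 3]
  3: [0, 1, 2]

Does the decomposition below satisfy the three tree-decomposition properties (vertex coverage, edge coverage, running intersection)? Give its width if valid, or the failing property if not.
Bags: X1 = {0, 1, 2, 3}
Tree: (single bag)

Yes; width 3.

Checking the three conditions: (i) the bags cover all of {0, 1, 2, 3}; (ii) for each edge, some bag contains both endpoints; (iii) the bags containing any fixed vertex form a subtree. All hold, so the decomposition is valid with width 4 − 1 = 3.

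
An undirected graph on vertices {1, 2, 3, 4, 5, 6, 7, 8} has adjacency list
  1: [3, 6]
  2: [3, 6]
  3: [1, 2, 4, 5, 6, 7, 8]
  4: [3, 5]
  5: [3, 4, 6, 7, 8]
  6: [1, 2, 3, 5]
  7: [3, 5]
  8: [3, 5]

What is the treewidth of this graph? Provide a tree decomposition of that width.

Treewidth 2.
One such decomposition:
Bags: B1 = {3, 5, 6}  B2 = {2, 3, 6}  B3 = {3, 5, 7}  B4 = {1, 3, 6}  B5 = {3, 5, 8}  B6 = {3, 4, 5}
Tree: B1–B2, B1–B3, B2–B4, B1–B5, B3–B6

Each bag holds 3 vertices, so the decomposition has width 2, which upper-bounds the treewidth. For the lower bound, the 3 vertices {1, 3, 6} are pairwise adjacent, and any tree decomposition puts a clique entirely inside one bag — forcing width ≥ 2. Hence tw(G) = 2 exactly.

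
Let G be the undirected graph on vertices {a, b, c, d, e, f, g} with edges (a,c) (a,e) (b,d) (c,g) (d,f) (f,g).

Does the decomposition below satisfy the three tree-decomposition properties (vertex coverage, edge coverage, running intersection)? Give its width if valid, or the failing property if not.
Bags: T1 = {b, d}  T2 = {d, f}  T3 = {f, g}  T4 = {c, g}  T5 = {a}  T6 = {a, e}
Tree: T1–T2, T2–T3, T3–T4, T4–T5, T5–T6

A tree decomposition must satisfy three properties: every vertex lies in some bag; for every edge, both endpoints lie together in some bag; and for every vertex, the bags containing it form a connected subtree. Here edge (c,a) lies in no bag, so the decomposition is invalid.

No — edge (c,a) lies in no bag.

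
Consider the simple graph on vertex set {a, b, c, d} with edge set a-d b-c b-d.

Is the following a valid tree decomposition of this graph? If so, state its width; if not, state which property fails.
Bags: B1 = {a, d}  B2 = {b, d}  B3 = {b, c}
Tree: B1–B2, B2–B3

Yes; width 1.

Vertex coverage: the bags together contain {a, b, c, d}, the full vertex set. Edge coverage: each edge of G has both endpoints in at least one bag. Running intersection: for every vertex, the bags containing it form a connected subtree. All three properties hold, so this is a valid tree decomposition of width max|bag| − 1 = 1, and hence tw(G) ≤ 1.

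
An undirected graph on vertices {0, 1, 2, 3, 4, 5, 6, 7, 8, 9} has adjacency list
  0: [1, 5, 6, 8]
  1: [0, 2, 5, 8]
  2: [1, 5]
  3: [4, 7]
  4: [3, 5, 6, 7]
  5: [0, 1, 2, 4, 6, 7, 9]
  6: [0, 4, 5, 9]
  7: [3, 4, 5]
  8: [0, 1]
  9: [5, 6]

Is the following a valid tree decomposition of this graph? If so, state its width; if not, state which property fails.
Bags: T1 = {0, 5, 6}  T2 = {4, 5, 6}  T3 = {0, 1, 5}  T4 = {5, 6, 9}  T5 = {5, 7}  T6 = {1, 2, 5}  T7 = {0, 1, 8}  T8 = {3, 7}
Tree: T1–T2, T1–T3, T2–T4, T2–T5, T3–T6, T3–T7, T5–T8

No — edge (4,7) lies in no bag.

A tree decomposition must satisfy three properties: every vertex lies in some bag; for every edge, both endpoints lie together in some bag; and for every vertex, the bags containing it form a connected subtree. Here edge (4,7) lies in no bag, so the decomposition is invalid.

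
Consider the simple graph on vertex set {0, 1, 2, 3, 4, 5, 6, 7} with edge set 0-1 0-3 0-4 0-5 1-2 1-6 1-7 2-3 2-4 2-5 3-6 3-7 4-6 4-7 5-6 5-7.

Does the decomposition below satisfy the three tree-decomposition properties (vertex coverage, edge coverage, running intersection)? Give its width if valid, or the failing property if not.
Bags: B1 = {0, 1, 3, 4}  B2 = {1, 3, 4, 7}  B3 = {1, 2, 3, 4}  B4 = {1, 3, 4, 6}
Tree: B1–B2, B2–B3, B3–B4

No — vertex 5 appears in no bag.

A tree decomposition must satisfy three properties: every vertex lies in some bag; for every edge, both endpoints lie together in some bag; and for every vertex, the bags containing it form a connected subtree. Here vertex 5 appears in no bag, so the decomposition is invalid.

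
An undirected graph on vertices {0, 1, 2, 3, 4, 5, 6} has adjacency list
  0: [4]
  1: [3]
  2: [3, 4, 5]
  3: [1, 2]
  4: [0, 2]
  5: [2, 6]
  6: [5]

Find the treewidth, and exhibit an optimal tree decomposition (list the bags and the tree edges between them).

Treewidth 1.
Bags: B1 = {2, 5}  B2 = {2, 4}  B3 = {2, 3}  B4 = {0, 4}  B5 = {5, 6}  B6 = {1, 3}
Tree: B1–B2, B1–B3, B2–B4, B1–B5, B3–B6

The largest bag has 2 vertices, giving width 1; this decomposition certifies tw(G) ≤ 1. Since G has at least one edge (e.g. 5–2), it is not an edgeless graph, so tw(G) ≥ 1. Combining the bounds, tw(G) = 1.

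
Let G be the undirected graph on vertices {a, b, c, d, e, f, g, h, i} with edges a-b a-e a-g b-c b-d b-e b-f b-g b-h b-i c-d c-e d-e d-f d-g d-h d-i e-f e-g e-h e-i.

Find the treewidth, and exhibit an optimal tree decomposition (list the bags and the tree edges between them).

Treewidth 3.
One such decomposition:
Bags: B1 = {b, d, e, f}  B2 = {b, d, e, g}  B3 = {b, c, d, e}  B4 = {b, d, e, h}  B5 = {b, d, e, i}  B6 = {a, b, e, g}
Tree: B1–B2, B1–B3, B2–B4, B1–B5, B2–B6

Every bag has size at most 4, so the width is 4 − 1 = 3 and tw(G) ≤ 3. Conversely, {b, d, e, f} is a clique of size 4, and the vertices of any clique must share a bag in every tree decomposition; so some bag has ≥ 4 vertices and tw(G) ≥ 3. Combining the bounds, tw(G) = 3.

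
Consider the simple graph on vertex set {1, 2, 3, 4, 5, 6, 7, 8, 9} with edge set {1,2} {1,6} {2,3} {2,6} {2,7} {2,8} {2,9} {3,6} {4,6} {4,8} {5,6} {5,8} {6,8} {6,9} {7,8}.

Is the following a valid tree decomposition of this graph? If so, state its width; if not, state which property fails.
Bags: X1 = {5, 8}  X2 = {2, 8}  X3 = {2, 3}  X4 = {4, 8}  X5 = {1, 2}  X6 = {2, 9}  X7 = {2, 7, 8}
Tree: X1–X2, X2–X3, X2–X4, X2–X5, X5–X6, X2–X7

A tree decomposition must satisfy three properties: every vertex lies in some bag; for every edge, both endpoints lie together in some bag; and for every vertex, the bags containing it form a connected subtree. Here vertex 6 appears in no bag, so the decomposition is invalid.

No — vertex 6 appears in no bag.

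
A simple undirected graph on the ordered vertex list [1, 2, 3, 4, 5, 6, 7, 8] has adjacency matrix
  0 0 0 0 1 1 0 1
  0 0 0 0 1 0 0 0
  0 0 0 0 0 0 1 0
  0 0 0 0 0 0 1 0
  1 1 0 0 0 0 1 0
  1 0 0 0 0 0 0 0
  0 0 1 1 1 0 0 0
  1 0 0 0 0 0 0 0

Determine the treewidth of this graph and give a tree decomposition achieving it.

Every bag has size at most 2, so the width is 2 − 1 = 1 and tw(G) ≤ 1. Since G has at least one edge (e.g. 7–5), it is not an edgeless graph, so tw(G) ≥ 1. Hence tw(G) = 1 exactly.

Treewidth 1.
One optimal decomposition is:
Bags: B1 = {5, 7}  B2 = {3, 7}  B3 = {1, 5}  B4 = {2, 5}  B5 = {1, 8}  B6 = {1, 6}  B7 = {4, 7}
Tree: B1–B2, B1–B3, B3–B4, B3–B5, B3–B6, B1–B7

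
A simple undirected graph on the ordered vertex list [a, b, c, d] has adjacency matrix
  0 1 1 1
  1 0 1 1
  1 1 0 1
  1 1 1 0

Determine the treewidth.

A width-3 tree decomposition is:
Bags: B1 = {a, b, c, d}
Tree: (single bag)
With just one bag of size 4, the width is 4 − 1 = 3, so tw(G) ≤ 3. On the other hand G contains the 4-clique {a, b, c, d}. A clique must lie in a single bag of any decomposition, so no decomposition can have width below 3. Combining the bounds, tw(G) = 3.

3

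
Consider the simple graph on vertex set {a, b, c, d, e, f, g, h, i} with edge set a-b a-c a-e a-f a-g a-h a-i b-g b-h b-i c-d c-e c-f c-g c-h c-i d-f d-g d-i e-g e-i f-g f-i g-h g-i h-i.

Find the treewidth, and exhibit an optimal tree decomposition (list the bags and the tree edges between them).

Treewidth 4.
Bags: B1 = {c, d, f, g, i}  B2 = {a, c, f, g, i}  B3 = {a, c, g, h, i}  B4 = {a, c, e, g, i}  B5 = {a, b, g, h, i}
Tree: B1–B2, B2–B3, B2–B4, B3–B5

The largest bag has 5 vertices, giving width 4; this decomposition certifies tw(G) ≤ 4. On the other hand G contains the 5-clique {c, d, f, g, i}. A clique must lie in a single bag of any decomposition, so no decomposition can have width below 4. Combining the bounds, tw(G) = 4.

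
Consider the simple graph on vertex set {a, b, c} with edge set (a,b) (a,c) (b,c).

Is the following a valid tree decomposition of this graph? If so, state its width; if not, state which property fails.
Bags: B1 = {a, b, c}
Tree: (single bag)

Vertex coverage: the bags together contain {a, b, c}, the full vertex set. Edge coverage: each edge of G has both endpoints in at least one bag. Running intersection: for every vertex, the bags containing it form a connected subtree. All three properties hold, so this is a valid tree decomposition of width max|bag| − 1 = 2, and hence tw(G) ≤ 2.

Yes; width 2.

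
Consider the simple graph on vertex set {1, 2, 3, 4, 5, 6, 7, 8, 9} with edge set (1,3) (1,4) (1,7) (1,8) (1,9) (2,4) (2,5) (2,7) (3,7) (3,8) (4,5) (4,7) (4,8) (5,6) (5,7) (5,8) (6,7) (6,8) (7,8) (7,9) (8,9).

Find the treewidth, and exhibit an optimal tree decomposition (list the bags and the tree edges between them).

Every bag has size at most 4, so the width is 4 − 1 = 3 and tw(G) ≤ 3. Conversely, {1, 7, 8, 9} is a clique of size 4, and the vertices of any clique must share a bag in every tree decomposition; so some bag has ≥ 4 vertices and tw(G) ≥ 3. The upper and lower bounds meet at 3, so that is the treewidth.

Treewidth 3.
One optimal decomposition is:
Bags: B1 = {1, 7, 8, 9}  B2 = {1, 4, 7, 8}  B3 = {4, 5, 7, 8}  B4 = {1, 3, 7, 8}  B5 = {2, 4, 5, 7}  B6 = {5, 6, 7, 8}
Tree: B1–B2, B2–B3, B1–B4, B3–B5, B3–B6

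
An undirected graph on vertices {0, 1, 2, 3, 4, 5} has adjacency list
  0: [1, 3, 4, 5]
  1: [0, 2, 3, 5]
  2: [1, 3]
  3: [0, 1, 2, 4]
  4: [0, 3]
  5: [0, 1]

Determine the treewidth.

A width-2 tree decomposition is:
Bags: B1 = {0, 3, 4}  B2 = {0, 1, 3}  B3 = {0, 1, 5}  B4 = {1, 2, 3}
Tree: B1–B2, B2–B3, B2–B4
Every bag has size at most 3, so the width is 3 − 1 = 2 and tw(G) ≤ 2. For the lower bound, the 3 vertices {0, 1, 3} are pairwise adjacent, and any tree decomposition puts a clique entirely inside one bag — forcing width ≥ 2. The upper and lower bounds meet at 2, so that is the treewidth.

2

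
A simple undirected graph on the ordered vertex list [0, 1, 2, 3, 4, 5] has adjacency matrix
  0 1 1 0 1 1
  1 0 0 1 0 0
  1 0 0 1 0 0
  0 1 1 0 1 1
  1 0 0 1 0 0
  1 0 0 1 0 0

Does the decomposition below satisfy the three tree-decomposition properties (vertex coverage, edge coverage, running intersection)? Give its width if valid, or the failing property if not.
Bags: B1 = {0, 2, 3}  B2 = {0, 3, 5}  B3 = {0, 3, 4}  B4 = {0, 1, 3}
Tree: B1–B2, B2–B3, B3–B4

Yes; width 2.

Checking the three conditions: (i) the bags cover all of {0, 1, 2, 3, 4, 5}; (ii) for each edge, some bag contains both endpoints; (iii) the bags containing any fixed vertex form a subtree. All hold, so the decomposition is valid with width 3 − 1 = 2.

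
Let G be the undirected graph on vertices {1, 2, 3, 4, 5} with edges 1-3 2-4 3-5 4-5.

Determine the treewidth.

A width-1 tree decomposition is:
Bags: B1 = {2, 4}  B2 = {4, 5}  B3 = {3, 5}  B4 = {1, 3}
Tree: B1–B2, B2–B3, B3–B4
Each bag holds 2 vertices, so the decomposition has width 1, which upper-bounds the treewidth. Any graph with an edge has treewidth ≥ 1, and G has the edge 2–4. Combining the bounds, tw(G) = 1.

1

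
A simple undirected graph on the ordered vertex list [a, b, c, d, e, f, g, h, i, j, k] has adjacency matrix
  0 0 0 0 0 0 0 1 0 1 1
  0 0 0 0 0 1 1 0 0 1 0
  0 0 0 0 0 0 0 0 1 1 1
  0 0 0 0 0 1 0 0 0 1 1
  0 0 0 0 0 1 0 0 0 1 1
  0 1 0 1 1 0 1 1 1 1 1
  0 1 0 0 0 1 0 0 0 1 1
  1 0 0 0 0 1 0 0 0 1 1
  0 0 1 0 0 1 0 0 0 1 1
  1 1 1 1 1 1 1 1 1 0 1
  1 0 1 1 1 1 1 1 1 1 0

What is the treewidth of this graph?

A width-3 tree decomposition is:
Bags: B1 = {f, h, j, k}  B2 = {e, f, j, k}  B3 = {f, g, j, k}  B4 = {f, i, j, k}  B5 = {a, h, j, k}  B6 = {b, f, g, j}  B7 = {c, i, j, k}  B8 = {d, f, j, k}
Tree: B1–B2, B1–B3, B1–B4, B1–B5, B3–B6, B4–B7, B3–B8
The largest bag has 4 vertices, giving width 3; this decomposition certifies tw(G) ≤ 3. For the lower bound, the 4 vertices {a, h, j, k} are pairwise adjacent, and any tree decomposition puts a clique entirely inside one bag — forcing width ≥ 3. The upper and lower bounds meet at 3, so that is the treewidth.

3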